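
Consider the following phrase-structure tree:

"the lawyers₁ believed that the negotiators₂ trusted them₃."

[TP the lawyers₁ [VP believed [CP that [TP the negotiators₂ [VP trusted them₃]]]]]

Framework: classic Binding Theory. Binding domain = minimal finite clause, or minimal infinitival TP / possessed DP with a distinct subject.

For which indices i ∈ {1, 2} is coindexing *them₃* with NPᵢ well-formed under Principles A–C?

{1}

*them* is a pronoun, so Principle B applies: it must be free in its binding domain.
Binding domain of *them₃*: the embedded TP, whose subject is the negotiators₂.
*the lawyers₁* c-commands the pronoun but from outside its binding domain, and is not c-commanded by it → coindexation permitted.
*the negotiators₂* c-commands the pronoun within its binding domain → coindexation would violate Principle B.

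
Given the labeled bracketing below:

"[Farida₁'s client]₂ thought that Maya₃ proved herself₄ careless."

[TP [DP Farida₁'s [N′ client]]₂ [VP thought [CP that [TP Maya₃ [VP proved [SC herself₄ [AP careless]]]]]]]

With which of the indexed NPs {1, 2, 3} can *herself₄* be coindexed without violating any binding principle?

{3}

*herself* is an anaphor, so Principle A applies: it must be bound in its binding domain.
Binding domain of *herself₄*: the embedded TP, whose subject is Maya₃.
*Farida₁* does not c-command the anaphor → cannot bind it.
*[Farida₁'s client]₂* c-commands the anaphor but is outside its binding domain → cannot satisfy Principle A.
*Maya₃* c-commands the anaphor within its binding domain → licit binder.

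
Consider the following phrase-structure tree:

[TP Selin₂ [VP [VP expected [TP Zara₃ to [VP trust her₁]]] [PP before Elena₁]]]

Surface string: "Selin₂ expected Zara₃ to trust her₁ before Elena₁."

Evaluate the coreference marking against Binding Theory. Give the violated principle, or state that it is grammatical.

grammatical

The two coindexed NPs are *Elena₁* and *her₁*.
*her₁* is a pronoun; its binding domain is the embedded TP, whose subject is Zara₃. Within that domain it is c-commanded only by *Zara₃*, which carries a different index — the pronoun is free locally, so Principle B holds.
*Elena₁* is an R-expression; *her₁* does not c-command it, and no other NP shares its index, so Principle C is satisfied.
All principles are respected.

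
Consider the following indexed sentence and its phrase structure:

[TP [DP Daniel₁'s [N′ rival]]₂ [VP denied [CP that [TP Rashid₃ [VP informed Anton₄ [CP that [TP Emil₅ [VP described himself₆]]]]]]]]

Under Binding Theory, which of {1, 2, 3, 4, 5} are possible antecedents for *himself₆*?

{5}

*himself* is an anaphor, so Principle A applies: it must be bound in its binding domain.
Binding domain of *himself₆*: the embedded TP, whose subject is Emil₅.
*Daniel₁* does not c-command the anaphor → cannot bind it.
*[Daniel₁'s rival]₂* c-commands the anaphor but is outside its binding domain → cannot satisfy Principle A.
*Rashid₃* c-commands the anaphor but is outside its binding domain → cannot satisfy Principle A.
*Anton₄* c-commands the anaphor but is outside its binding domain → cannot satisfy Principle A.
*Emil₅* c-commands the anaphor within its binding domain → licit binder.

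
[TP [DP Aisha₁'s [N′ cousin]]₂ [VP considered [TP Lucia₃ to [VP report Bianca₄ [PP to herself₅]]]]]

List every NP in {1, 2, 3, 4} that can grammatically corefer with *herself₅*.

*herself* is an anaphor, so Principle A applies: it must be bound in its binding domain.
Binding domain of *herself₅*: the embedded TP, whose subject is Lucia₃.
*Aisha₁* does not c-command the anaphor → cannot bind it.
*[Aisha₁'s cousin]₂* c-commands the anaphor but is outside its binding domain → cannot satisfy Principle A.
*Lucia₃* c-commands the anaphor within its binding domain → licit binder.
*Bianca₄* c-commands the anaphor within its binding domain → licit binder.

{3, 4}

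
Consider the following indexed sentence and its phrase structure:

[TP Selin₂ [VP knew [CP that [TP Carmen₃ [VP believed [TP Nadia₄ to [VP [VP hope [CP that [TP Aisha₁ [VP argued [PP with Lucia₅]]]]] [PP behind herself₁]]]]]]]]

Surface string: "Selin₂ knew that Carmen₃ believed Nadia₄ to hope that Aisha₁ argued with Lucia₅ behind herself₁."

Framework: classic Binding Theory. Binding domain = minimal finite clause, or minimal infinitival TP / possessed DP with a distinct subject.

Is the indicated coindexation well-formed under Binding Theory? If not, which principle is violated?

The two coindexed NPs are *Aisha₁* and *herself₁*.
*herself₁* is an anaphor. Principle A requires it to be bound within its binding domain — the embedded TP, whose subject is Nadia₄.
Within that domain it is c-commanded by *Nadia₄*, which does not share its index.
*Aisha₁* does not c-command the anaphor at all.
The anaphor is unbound in its domain → Principle A violation.

Principle A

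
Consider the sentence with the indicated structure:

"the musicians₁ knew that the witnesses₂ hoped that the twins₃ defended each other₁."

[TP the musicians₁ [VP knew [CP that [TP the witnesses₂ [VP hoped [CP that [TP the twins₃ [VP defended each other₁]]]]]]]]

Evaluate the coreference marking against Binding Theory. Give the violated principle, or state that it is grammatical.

Principle A

The two coindexed NPs are *the musicians₁* and *each other₁*.
*each other₁* is an anaphor. Principle A requires it to be bound within its binding domain — the embedded TP, whose subject is the twins₃.
Within that domain it is c-commanded by *the twins₃*, which does not share its index.
*the musicians₁* does c-command the anaphor, but from outside its binding domain.
The anaphor is unbound in its domain → Principle A violation.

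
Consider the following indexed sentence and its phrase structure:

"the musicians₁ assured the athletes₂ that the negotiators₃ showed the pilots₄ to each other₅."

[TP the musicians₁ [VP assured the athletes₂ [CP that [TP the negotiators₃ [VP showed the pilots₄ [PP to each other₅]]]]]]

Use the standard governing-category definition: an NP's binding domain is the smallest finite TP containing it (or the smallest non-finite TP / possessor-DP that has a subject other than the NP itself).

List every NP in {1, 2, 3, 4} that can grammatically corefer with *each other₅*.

*each other* is an anaphor, so Principle A applies: it must be bound in its binding domain.
Binding domain of *each other₅*: the embedded TP, whose subject is the negotiators₃.
*the musicians₁* c-commands the anaphor but is outside its binding domain → cannot satisfy Principle A.
*the athletes₂* c-commands the anaphor but is outside its binding domain → cannot satisfy Principle A.
*the negotiators₃* c-commands the anaphor within its binding domain → licit binder.
*the pilots₄* c-commands the anaphor within its binding domain → licit binder.

{3, 4}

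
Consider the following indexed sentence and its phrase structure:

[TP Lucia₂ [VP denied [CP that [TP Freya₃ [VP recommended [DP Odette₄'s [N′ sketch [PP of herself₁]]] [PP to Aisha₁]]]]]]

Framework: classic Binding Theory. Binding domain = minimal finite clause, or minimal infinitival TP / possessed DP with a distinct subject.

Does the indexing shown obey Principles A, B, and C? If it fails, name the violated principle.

The two coindexed NPs are *Aisha₁* and *herself₁*.
*herself₁* is an anaphor. Principle A requires it to be bound within its binding domain — the possessed DP, whose subject is Odette₄.
Within that domain it is c-commanded by *Odette₄*, which does not share its index.
*Aisha₁* does not c-command the anaphor at all.
The anaphor is unbound in its domain → Principle A violation.

Principle A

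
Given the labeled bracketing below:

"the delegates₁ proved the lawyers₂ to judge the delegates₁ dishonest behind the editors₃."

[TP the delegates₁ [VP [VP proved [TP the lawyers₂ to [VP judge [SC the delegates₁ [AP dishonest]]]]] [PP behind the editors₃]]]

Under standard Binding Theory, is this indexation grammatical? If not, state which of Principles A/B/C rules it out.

Principle C

The two coindexed NPs are *the delegates₁* (the lower occurrence) and *the delegates₁* (the higher occurrence).
*the delegates₁* (the lower occurrence) is an R-expression. Principle C requires it to be free everywhere.
*the delegates₁* (the higher occurrence) c-commands it and carries the same index.
The R-expression is bound → Principle C violation.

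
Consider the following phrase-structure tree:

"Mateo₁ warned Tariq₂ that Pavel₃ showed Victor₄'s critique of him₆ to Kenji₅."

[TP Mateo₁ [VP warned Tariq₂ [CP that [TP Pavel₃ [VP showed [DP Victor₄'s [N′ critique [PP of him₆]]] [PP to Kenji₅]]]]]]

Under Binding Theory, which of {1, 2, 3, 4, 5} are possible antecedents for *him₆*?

{1, 2, 3, 5}

*him* is a pronoun, so Principle B applies: it must be free in its binding domain.
Binding domain of *him₆*: the possessed DP, whose subject is Victor₄.
*Mateo₁* c-commands the pronoun but from outside its binding domain, and is not c-commanded by it → coindexation permitted.
*Tariq₂* c-commands the pronoun but from outside its binding domain, and is not c-commanded by it → coindexation permitted.
*Pavel₃* c-commands the pronoun but from outside its binding domain, and is not c-commanded by it → coindexation permitted.
*Victor₄* c-commands the pronoun within its binding domain → coindexation would violate Principle B.
*Kenji₅* and the pronoun do not c-command one another → neither Principle B nor Principle C is at stake; coindexation permitted.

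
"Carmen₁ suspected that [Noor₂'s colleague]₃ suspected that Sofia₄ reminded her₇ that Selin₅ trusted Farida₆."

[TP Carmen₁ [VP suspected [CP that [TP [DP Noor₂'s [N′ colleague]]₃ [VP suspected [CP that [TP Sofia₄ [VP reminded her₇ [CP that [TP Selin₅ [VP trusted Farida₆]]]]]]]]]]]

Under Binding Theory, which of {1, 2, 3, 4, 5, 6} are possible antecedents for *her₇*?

{1, 2, 3}

*her* is a pronoun, so Principle B applies: it must be free in its binding domain.
Binding domain of *her₇*: the embedded TP, whose subject is Sofia₄.
*Carmen₁* c-commands the pronoun but from outside its binding domain, and is not c-commanded by it → coindexation permitted.
*Noor₂* and the pronoun do not c-command one another → neither Principle B nor Principle C is at stake; coindexation permitted.
*[Noor₂'s colleague]₃* c-commands the pronoun but from outside its binding domain, and is not c-commanded by it → coindexation permitted.
*Sofia₄* c-commands the pronoun within its binding domain → coindexation would violate Principle B.
*Selin₅*: the pronoun c-commands this R-expression → coindexation would violate Principle C on *Selin₅*.
*Farida₆*: the pronoun c-commands this R-expression → coindexation would violate Principle C on *Farida₆*.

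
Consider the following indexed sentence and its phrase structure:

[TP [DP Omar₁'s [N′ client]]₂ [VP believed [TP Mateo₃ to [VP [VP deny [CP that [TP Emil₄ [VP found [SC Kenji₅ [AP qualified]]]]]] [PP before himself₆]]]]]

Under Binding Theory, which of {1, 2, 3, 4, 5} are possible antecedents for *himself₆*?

{3}

*himself* is an anaphor, so Principle A applies: it must be bound in its binding domain.
Binding domain of *himself₆*: the embedded TP, whose subject is Mateo₃.
*Omar₁* does not c-command the anaphor → cannot bind it.
*[Omar₁'s client]₂* c-commands the anaphor but is outside its binding domain → cannot satisfy Principle A.
*Mateo₃* c-commands the anaphor within its binding domain → licit binder.
*Emil₄* does not c-command the anaphor → cannot bind it.
*Kenji₅* does not c-command the anaphor → cannot bind it.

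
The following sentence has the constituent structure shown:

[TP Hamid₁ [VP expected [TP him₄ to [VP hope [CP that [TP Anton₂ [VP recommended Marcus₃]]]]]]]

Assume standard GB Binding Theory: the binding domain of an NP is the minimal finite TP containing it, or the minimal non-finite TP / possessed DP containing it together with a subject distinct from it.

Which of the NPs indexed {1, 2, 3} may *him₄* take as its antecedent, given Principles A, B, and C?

*him* is a pronoun, so Principle B applies: it must be free in its binding domain.
Binding domain of *him₄*: the matrix TP, whose subject is Hamid₁.
*Hamid₁* c-commands the pronoun within its binding domain → coindexation would violate Principle B.
*Anton₂*: the pronoun c-commands this R-expression → coindexation would violate Principle C on *Anton₂*.
*Marcus₃*: the pronoun c-commands this R-expression → coindexation would violate Principle C on *Marcus₃*.

none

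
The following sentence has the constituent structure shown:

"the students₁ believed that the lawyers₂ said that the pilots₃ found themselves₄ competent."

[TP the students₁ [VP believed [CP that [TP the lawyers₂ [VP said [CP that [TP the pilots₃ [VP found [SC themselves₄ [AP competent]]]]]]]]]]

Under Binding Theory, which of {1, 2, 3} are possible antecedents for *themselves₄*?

{3}

*themselves* is an anaphor, so Principle A applies: it must be bound in its binding domain.
Binding domain of *themselves₄*: the embedded TP, whose subject is the pilots₃.
*the students₁* c-commands the anaphor but is outside its binding domain → cannot satisfy Principle A.
*the lawyers₂* c-commands the anaphor but is outside its binding domain → cannot satisfy Principle A.
*the pilots₃* c-commands the anaphor within its binding domain → licit binder.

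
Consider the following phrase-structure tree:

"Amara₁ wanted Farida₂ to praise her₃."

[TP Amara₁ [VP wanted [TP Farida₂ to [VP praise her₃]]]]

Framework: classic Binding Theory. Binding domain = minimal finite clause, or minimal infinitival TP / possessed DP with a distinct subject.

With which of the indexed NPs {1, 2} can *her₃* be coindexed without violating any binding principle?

{1}

*her* is a pronoun, so Principle B applies: it must be free in its binding domain.
Binding domain of *her₃*: the embedded TP, whose subject is Farida₂.
*Amara₁* c-commands the pronoun but from outside its binding domain, and is not c-commanded by it → coindexation permitted.
*Farida₂* c-commands the pronoun within its binding domain → coindexation would violate Principle B.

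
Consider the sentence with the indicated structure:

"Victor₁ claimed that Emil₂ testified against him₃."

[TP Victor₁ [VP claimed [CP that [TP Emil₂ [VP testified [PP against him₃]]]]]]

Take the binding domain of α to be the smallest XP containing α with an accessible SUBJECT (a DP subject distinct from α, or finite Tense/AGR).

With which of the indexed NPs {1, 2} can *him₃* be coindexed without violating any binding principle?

{1}

*him* is a pronoun, so Principle B applies: it must be free in its binding domain.
Binding domain of *him₃*: the embedded TP, whose subject is Emil₂.
*Victor₁* c-commands the pronoun but from outside its binding domain, and is not c-commanded by it → coindexation permitted.
*Emil₂* c-commands the pronoun within its binding domain → coindexation would violate Principle B.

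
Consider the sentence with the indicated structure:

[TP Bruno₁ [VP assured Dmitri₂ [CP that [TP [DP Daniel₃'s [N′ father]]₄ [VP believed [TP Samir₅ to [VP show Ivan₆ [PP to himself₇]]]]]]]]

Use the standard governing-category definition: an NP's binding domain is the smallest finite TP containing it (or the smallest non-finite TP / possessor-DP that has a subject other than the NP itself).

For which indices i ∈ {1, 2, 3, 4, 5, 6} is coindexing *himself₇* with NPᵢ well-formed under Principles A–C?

{5, 6}

*himself* is an anaphor, so Principle A applies: it must be bound in its binding domain.
Binding domain of *himself₇*: the embedded TP, whose subject is Samir₅.
*Bruno₁* c-commands the anaphor but is outside its binding domain → cannot satisfy Principle A.
*Dmitri₂* c-commands the anaphor but is outside its binding domain → cannot satisfy Principle A.
*Daniel₃* does not c-command the anaphor → cannot bind it.
*[Daniel₃'s father]₄* c-commands the anaphor but is outside its binding domain → cannot satisfy Principle A.
*Samir₅* c-commands the anaphor within its binding domain → licit binder.
*Ivan₆* c-commands the anaphor within its binding domain → licit binder.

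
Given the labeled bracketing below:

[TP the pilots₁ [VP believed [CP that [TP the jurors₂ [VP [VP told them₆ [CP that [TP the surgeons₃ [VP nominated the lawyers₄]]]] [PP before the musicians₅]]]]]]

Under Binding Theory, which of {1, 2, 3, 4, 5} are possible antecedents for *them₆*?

*them* is a pronoun, so Principle B applies: it must be free in its binding domain.
Binding domain of *them₆*: the embedded TP, whose subject is the jurors₂.
*the pilots₁* c-commands the pronoun but from outside its binding domain, and is not c-commanded by it → coindexation permitted.
*the jurors₂* c-commands the pronoun within its binding domain → coindexation would violate Principle B.
*the surgeons₃*: the pronoun c-commands this R-expression → coindexation would violate Principle C on *the surgeons₃*.
*the lawyers₄*: the pronoun c-commands this R-expression → coindexation would violate Principle C on *the lawyers₄*.
*the musicians₅* and the pronoun do not c-command one another → neither Principle B nor Principle C is at stake; coindexation permitted.

{1, 5}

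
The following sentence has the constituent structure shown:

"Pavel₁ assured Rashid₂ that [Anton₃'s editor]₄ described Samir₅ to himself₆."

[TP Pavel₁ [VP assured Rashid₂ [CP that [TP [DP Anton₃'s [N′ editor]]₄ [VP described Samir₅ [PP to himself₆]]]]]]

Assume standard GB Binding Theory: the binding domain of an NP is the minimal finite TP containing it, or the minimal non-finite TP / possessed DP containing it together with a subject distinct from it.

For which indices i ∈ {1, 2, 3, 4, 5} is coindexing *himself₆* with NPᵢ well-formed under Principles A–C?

*himself* is an anaphor, so Principle A applies: it must be bound in its binding domain.
Binding domain of *himself₆*: the embedded TP, whose subject is [Anton₃'s editor]₄.
*Pavel₁* c-commands the anaphor but is outside its binding domain → cannot satisfy Principle A.
*Rashid₂* c-commands the anaphor but is outside its binding domain → cannot satisfy Principle A.
*Anton₃* does not c-command the anaphor → cannot bind it.
*[Anton₃'s editor]₄* c-commands the anaphor within its binding domain → licit binder.
*Samir₅* c-commands the anaphor within its binding domain → licit binder.

{4, 5}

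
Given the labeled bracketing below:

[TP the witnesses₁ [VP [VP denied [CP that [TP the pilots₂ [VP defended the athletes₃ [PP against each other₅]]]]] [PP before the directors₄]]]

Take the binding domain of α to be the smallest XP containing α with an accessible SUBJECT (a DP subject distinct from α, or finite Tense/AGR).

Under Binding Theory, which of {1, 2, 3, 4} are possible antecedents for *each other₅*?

{2, 3}

*each other* is an anaphor, so Principle A applies: it must be bound in its binding domain.
Binding domain of *each other₅*: the embedded TP, whose subject is the pilots₂.
*the witnesses₁* c-commands the anaphor but is outside its binding domain → cannot satisfy Principle A.
*the pilots₂* c-commands the anaphor within its binding domain → licit binder.
*the athletes₃* c-commands the anaphor within its binding domain → licit binder.
*the directors₄* does not c-command the anaphor → cannot bind it.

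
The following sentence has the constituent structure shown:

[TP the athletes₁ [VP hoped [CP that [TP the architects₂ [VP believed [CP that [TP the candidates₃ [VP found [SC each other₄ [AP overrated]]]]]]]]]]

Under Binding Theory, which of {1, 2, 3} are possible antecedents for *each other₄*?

{3}

*each other* is an anaphor, so Principle A applies: it must be bound in its binding domain.
Binding domain of *each other₄*: the embedded TP, whose subject is the candidates₃.
*the athletes₁* c-commands the anaphor but is outside its binding domain → cannot satisfy Principle A.
*the architects₂* c-commands the anaphor but is outside its binding domain → cannot satisfy Principle A.
*the candidates₃* c-commands the anaphor within its binding domain → licit binder.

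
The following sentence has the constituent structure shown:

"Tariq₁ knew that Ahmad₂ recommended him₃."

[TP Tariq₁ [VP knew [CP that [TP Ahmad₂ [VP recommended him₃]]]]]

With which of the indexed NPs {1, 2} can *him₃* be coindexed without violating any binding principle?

*him* is a pronoun, so Principle B applies: it must be free in its binding domain.
Binding domain of *him₃*: the embedded TP, whose subject is Ahmad₂.
*Tariq₁* c-commands the pronoun but from outside its binding domain, and is not c-commanded by it → coindexation permitted.
*Ahmad₂* c-commands the pronoun within its binding domain → coindexation would violate Principle B.

{1}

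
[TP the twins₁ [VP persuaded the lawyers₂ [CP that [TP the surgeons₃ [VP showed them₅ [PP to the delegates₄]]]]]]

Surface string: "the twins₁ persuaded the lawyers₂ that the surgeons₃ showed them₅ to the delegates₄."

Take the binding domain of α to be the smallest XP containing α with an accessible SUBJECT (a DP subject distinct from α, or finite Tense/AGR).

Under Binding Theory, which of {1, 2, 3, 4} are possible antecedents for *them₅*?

{1, 2}

*them* is a pronoun, so Principle B applies: it must be free in its binding domain.
Binding domain of *them₅*: the embedded TP, whose subject is the surgeons₃.
*the twins₁* c-commands the pronoun but from outside its binding domain, and is not c-commanded by it → coindexation permitted.
*the lawyers₂* c-commands the pronoun but from outside its binding domain, and is not c-commanded by it → coindexation permitted.
*the surgeons₃* c-commands the pronoun within its binding domain → coindexation would violate Principle B.
*the delegates₄*: the pronoun c-commands this R-expression → coindexation would violate Principle C on *the delegates₄*.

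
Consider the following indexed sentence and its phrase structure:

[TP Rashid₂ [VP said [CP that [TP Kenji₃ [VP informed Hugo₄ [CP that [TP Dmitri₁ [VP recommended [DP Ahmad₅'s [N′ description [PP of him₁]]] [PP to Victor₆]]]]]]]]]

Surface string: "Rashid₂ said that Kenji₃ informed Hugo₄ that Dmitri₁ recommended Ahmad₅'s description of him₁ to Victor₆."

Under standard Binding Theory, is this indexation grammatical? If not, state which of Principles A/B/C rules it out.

The two coindexed NPs are *Dmitri₁* and *him₁*.
*him₁* is a pronoun; its binding domain is the possessed DP, whose subject is Ahmad₅. Within that domain it is c-commanded only by *Ahmad₅*, which carries a different index — the pronoun is free locally, so Principle B holds.
*Dmitri₁* is an R-expression; *him₁* does not c-command it, and no other NP shares its index, so Principle C is satisfied.
All principles are respected.

grammatical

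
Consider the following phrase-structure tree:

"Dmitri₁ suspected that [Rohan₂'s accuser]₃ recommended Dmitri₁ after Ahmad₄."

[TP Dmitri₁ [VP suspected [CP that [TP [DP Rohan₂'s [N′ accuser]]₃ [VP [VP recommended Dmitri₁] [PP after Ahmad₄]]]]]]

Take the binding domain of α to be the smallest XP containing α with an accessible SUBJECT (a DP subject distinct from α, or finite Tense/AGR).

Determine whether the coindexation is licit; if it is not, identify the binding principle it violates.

Principle C

The two coindexed NPs are *Dmitri₁* (the higher occurrence) and *Dmitri₁* (the lower occurrence).
*Dmitri₁* (the lower occurrence) is an R-expression. Principle C requires it to be free everywhere.
*Dmitri₁* (the higher occurrence) c-commands it and carries the same index.
The R-expression is bound → Principle C violation.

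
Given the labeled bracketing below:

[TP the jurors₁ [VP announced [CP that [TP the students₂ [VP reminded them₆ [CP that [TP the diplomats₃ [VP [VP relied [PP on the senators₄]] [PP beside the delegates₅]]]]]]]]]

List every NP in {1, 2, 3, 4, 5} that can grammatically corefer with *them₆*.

*them* is a pronoun, so Principle B applies: it must be free in its binding domain.
Binding domain of *them₆*: the embedded TP, whose subject is the students₂.
*the jurors₁* c-commands the pronoun but from outside its binding domain, and is not c-commanded by it → coindexation permitted.
*the students₂* c-commands the pronoun within its binding domain → coindexation would violate Principle B.
*the diplomats₃*: the pronoun c-commands this R-expression → coindexation would violate Principle C on *the diplomats₃*.
*the senators₄*: the pronoun c-commands this R-expression → coindexation would violate Principle C on *the senators₄*.
*the delegates₅*: the pronoun c-commands this R-expression → coindexation would violate Principle C on *the delegates₅*.

{1}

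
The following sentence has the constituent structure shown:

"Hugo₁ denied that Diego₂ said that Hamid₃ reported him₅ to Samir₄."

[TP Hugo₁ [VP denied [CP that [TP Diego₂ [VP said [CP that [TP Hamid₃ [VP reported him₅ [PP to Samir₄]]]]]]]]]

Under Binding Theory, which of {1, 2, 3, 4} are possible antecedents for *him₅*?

{1, 2}

*him* is a pronoun, so Principle B applies: it must be free in its binding domain.
Binding domain of *him₅*: the embedded TP, whose subject is Hamid₃.
*Hugo₁* c-commands the pronoun but from outside its binding domain, and is not c-commanded by it → coindexation permitted.
*Diego₂* c-commands the pronoun but from outside its binding domain, and is not c-commanded by it → coindexation permitted.
*Hamid₃* c-commands the pronoun within its binding domain → coindexation would violate Principle B.
*Samir₄*: the pronoun c-commands this R-expression → coindexation would violate Principle C on *Samir₄*.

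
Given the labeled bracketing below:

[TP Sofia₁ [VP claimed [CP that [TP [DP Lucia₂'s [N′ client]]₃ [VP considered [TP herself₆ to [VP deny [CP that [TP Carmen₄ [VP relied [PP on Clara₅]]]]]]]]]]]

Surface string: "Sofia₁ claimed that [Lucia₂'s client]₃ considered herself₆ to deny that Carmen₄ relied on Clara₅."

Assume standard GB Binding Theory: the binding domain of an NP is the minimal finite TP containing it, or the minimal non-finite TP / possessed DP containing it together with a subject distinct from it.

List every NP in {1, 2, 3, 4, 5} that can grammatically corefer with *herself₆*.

{3}

*herself* is an anaphor, so Principle A applies: it must be bound in its binding domain.
Binding domain of *herself₆*: the embedded TP, whose subject is [Lucia₂'s client]₃.
*Sofia₁* c-commands the anaphor but is outside its binding domain → cannot satisfy Principle A.
*Lucia₂* does not c-command the anaphor → cannot bind it.
*[Lucia₂'s client]₃* c-commands the anaphor within its binding domain → licit binder.
*Carmen₄* does not c-command the anaphor → cannot bind it.
*Clara₅* does not c-command the anaphor → cannot bind it.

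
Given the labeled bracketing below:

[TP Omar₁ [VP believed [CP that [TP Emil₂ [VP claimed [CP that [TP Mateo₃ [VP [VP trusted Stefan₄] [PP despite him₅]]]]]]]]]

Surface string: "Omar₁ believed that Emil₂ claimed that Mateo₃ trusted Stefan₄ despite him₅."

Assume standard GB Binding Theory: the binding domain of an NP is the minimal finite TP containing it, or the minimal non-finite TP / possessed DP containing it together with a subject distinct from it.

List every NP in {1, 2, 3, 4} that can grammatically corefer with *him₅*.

{1, 2, 4}

*him* is a pronoun, so Principle B applies: it must be free in its binding domain.
Binding domain of *him₅*: the embedded TP, whose subject is Mateo₃.
*Omar₁* c-commands the pronoun but from outside its binding domain, and is not c-commanded by it → coindexation permitted.
*Emil₂* c-commands the pronoun but from outside its binding domain, and is not c-commanded by it → coindexation permitted.
*Mateo₃* c-commands the pronoun within its binding domain → coindexation would violate Principle B.
*Stefan₄* and the pronoun do not c-command one another → neither Principle B nor Principle C is at stake; coindexation permitted.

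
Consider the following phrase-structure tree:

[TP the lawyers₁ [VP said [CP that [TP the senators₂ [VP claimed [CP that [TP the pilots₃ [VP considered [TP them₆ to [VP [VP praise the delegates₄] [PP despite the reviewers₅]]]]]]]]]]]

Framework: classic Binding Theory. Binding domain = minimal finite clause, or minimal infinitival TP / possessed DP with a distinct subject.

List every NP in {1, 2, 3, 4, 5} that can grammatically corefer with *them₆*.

{1, 2}

*them* is a pronoun, so Principle B applies: it must be free in its binding domain.
Binding domain of *them₆*: the embedded TP, whose subject is the pilots₃.
*the lawyers₁* c-commands the pronoun but from outside its binding domain, and is not c-commanded by it → coindexation permitted.
*the senators₂* c-commands the pronoun but from outside its binding domain, and is not c-commanded by it → coindexation permitted.
*the pilots₃* c-commands the pronoun within its binding domain → coindexation would violate Principle B.
*the delegates₄*: the pronoun c-commands this R-expression → coindexation would violate Principle C on *the delegates₄*.
*the reviewers₅*: the pronoun c-commands this R-expression → coindexation would violate Principle C on *the reviewers₅*.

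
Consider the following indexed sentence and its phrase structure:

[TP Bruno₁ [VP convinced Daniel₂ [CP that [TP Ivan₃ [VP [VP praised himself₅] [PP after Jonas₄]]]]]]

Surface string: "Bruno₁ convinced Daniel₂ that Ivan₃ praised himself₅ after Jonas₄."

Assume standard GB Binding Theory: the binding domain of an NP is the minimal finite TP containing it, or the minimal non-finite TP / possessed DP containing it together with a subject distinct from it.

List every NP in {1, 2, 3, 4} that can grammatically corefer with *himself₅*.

*himself* is an anaphor, so Principle A applies: it must be bound in its binding domain.
Binding domain of *himself₅*: the embedded TP, whose subject is Ivan₃.
*Bruno₁* c-commands the anaphor but is outside its binding domain → cannot satisfy Principle A.
*Daniel₂* c-commands the anaphor but is outside its binding domain → cannot satisfy Principle A.
*Ivan₃* c-commands the anaphor within its binding domain → licit binder.
*Jonas₄* does not c-command the anaphor → cannot bind it.

{3}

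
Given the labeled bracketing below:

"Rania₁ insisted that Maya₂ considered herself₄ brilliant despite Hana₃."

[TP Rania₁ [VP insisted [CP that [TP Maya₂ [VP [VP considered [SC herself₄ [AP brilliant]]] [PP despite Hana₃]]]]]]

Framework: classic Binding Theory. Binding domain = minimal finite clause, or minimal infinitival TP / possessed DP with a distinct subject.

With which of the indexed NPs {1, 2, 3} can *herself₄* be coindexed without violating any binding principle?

*herself* is an anaphor, so Principle A applies: it must be bound in its binding domain.
Binding domain of *herself₄*: the embedded TP, whose subject is Maya₂.
*Rania₁* c-commands the anaphor but is outside its binding domain → cannot satisfy Principle A.
*Maya₂* c-commands the anaphor within its binding domain → licit binder.
*Hana₃* does not c-command the anaphor → cannot bind it.

{2}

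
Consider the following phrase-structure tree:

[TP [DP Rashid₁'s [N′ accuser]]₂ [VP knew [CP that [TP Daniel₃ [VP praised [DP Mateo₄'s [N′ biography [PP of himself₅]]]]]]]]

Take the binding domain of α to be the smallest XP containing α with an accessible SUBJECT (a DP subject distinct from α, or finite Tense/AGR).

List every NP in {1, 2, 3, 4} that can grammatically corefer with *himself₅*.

{4}

*himself* is an anaphor, so Principle A applies: it must be bound in its binding domain.
Binding domain of *himself₅*: the possessed DP, whose subject is Mateo₄.
*Rashid₁* does not c-command the anaphor → cannot bind it.
*[Rashid₁'s accuser]₂* c-commands the anaphor but is outside its binding domain → cannot satisfy Principle A.
*Daniel₃* c-commands the anaphor but is outside its binding domain → cannot satisfy Principle A.
*Mateo₄* c-commands the anaphor within its binding domain → licit binder.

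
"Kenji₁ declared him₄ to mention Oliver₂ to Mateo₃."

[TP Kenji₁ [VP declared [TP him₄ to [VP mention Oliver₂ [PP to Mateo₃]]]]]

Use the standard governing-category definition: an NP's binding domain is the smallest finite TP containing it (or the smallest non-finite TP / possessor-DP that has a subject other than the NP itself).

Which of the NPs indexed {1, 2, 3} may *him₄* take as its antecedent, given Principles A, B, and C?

*him* is a pronoun, so Principle B applies: it must be free in its binding domain.
Binding domain of *him₄*: the matrix TP, whose subject is Kenji₁.
*Kenji₁* c-commands the pronoun within its binding domain → coindexation would violate Principle B.
*Oliver₂*: the pronoun c-commands this R-expression → coindexation would violate Principle C on *Oliver₂*.
*Mateo₃*: the pronoun c-commands this R-expression → coindexation would violate Principle C on *Mateo₃*.

none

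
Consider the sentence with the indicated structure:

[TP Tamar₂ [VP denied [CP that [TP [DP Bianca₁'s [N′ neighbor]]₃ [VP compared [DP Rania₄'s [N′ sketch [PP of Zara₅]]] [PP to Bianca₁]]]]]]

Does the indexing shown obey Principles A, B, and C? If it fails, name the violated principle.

The two coindexed NPs are *Bianca₁* and *Bianca₁*.
*Bianca₁* is an R-expression; no coindexed NP c-commands it, so Principle C holds.
*Bianca₁* is an R-expression; *Bianca₁* does not c-command it, and no other NP shares its index, so Principle C is satisfied.
All principles are respected.

grammatical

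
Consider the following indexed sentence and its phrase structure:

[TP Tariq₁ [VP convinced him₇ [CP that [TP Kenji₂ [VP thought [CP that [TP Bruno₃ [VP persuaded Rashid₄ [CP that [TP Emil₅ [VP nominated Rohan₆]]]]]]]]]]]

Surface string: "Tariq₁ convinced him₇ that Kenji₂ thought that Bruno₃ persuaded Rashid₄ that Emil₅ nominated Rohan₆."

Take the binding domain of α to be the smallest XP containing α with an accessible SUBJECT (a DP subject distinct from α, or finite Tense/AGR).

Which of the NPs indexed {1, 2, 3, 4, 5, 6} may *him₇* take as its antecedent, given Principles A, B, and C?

none

*him* is a pronoun, so Principle B applies: it must be free in its binding domain.
Binding domain of *him₇*: the matrix TP, whose subject is Tariq₁.
*Tariq₁* c-commands the pronoun within its binding domain → coindexation would violate Principle B.
*Kenji₂*: the pronoun c-commands this R-expression → coindexation would violate Principle C on *Kenji₂*.
*Bruno₃*: the pronoun c-commands this R-expression → coindexation would violate Principle C on *Bruno₃*.
*Rashid₄*: the pronoun c-commands this R-expression → coindexation would violate Principle C on *Rashid₄*.
*Emil₅*: the pronoun c-commands this R-expression → coindexation would violate Principle C on *Emil₅*.
*Rohan₆*: the pronoun c-commands this R-expression → coindexation would violate Principle C on *Rohan₆*.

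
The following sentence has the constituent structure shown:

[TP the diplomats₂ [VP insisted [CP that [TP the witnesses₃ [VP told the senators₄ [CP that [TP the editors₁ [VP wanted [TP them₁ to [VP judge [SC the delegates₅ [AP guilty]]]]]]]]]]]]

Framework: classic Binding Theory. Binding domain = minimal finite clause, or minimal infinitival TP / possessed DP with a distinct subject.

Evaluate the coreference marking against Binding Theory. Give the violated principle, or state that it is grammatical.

Principle B

The two coindexed NPs are *the editors₁* and *them₁*.
*them₁* is a pronoun. Its binding domain is the embedded TP, whose subject is the editors₁.
*the editors₁* c-commands it within that domain and carries the same index.
The pronoun is locally bound → Principle B violation.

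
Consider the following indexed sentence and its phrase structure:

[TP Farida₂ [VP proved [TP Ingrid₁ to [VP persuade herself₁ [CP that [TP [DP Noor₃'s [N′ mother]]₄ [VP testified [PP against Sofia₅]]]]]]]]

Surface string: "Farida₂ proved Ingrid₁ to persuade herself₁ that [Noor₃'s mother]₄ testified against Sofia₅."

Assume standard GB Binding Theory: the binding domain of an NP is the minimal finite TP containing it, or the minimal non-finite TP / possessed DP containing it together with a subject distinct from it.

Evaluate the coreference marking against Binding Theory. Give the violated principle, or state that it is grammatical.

The two coindexed NPs are *Ingrid₁* and *herself₁*.
*herself₁* is an anaphor; its binding domain is the embedded TP, whose subject is Ingrid₁. *Ingrid₁* c-commands it within that domain and shares its index, so Principle A is satisfied.
*Ingrid₁* is an R-expression; *herself₁* does not c-command it, and no other NP shares its index, so Principle C is satisfied.
All principles are respected.

grammatical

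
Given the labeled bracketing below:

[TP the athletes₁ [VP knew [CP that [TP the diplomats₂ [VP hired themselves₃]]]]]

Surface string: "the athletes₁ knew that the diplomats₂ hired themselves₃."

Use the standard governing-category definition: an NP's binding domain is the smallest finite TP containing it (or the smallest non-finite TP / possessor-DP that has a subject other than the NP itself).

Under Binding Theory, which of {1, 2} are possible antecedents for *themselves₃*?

{2}

*themselves* is an anaphor, so Principle A applies: it must be bound in its binding domain.
Binding domain of *themselves₃*: the embedded TP, whose subject is the diplomats₂.
*the athletes₁* c-commands the anaphor but is outside its binding domain → cannot satisfy Principle A.
*the diplomats₂* c-commands the anaphor within its binding domain → licit binder.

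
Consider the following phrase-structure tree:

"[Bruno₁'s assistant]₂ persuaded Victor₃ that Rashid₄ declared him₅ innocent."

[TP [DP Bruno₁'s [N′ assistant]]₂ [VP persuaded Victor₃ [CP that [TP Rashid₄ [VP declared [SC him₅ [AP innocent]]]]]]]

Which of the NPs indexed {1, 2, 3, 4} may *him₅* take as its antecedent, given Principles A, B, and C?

{1, 2, 3}

*him* is a pronoun, so Principle B applies: it must be free in its binding domain.
Binding domain of *him₅*: the embedded TP, whose subject is Rashid₄.
*Bruno₁* and the pronoun do not c-command one another → neither Principle B nor Principle C is at stake; coindexation permitted.
*[Bruno₁'s assistant]₂* c-commands the pronoun but from outside its binding domain, and is not c-commanded by it → coindexation permitted.
*Victor₃* c-commands the pronoun but from outside its binding domain, and is not c-commanded by it → coindexation permitted.
*Rashid₄* c-commands the pronoun within its binding domain → coindexation would violate Principle B.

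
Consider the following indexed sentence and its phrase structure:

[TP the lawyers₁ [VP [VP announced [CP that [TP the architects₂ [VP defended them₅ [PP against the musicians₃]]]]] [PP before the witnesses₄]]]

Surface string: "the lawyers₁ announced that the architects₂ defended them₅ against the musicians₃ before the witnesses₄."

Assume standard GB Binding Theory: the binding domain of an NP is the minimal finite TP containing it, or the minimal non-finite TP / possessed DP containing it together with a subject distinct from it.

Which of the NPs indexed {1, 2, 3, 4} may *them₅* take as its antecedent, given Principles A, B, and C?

*them* is a pronoun, so Principle B applies: it must be free in its binding domain.
Binding domain of *them₅*: the embedded TP, whose subject is the architects₂.
*the lawyers₁* c-commands the pronoun but from outside its binding domain, and is not c-commanded by it → coindexation permitted.
*the architects₂* c-commands the pronoun within its binding domain → coindexation would violate Principle B.
*the musicians₃*: the pronoun c-commands this R-expression → coindexation would violate Principle C on *the musicians₃*.
*the witnesses₄* and the pronoun do not c-command one another → neither Principle B nor Principle C is at stake; coindexation permitted.

{1, 4}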